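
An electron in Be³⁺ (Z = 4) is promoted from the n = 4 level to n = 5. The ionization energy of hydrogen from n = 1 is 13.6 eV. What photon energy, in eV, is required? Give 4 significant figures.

The Bohr energies scale as Z², so for Z = 4: E_n = −217.6/n² eV.
E_5 = −217.6/25 = −8.704 eV and E_4 = −217.6/16 = −13.60 eV.
The photon energy is |E_5 − E_4| = 4.896 eV.

4.896 eV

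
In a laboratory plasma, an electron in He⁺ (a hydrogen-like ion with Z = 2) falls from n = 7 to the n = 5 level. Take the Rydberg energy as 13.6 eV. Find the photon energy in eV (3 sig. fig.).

1.07 eV

The Bohr energies scale as Z², so for Z = 2: E_n = −54.40/n² eV.
E_7 = −54.40/49 = −1.110 eV and E_5 = −54.40/25 = −2.176 eV.
The photon energy is |E_7 − E_5| = 1.07 eV.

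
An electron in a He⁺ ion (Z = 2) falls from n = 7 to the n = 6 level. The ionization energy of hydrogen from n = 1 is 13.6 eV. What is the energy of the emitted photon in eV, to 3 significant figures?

The Bohr energies scale as Z², so for Z = 2: E_n = −54.40/n² eV.
E_7 = −54.40/49 = −1.110 eV and E_6 = −54.40/36 = −1.511 eV.
The photon energy is |E_7 − E_6| = 0.401 eV.

0.401 eV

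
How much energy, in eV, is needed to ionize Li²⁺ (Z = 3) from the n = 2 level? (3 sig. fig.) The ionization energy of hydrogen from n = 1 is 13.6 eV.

E_n = −13.6 Z²/n² = −122.4/n² eV for Z = 3.
E_2 = −122.4/4 = −30.6 eV, so ionization (to E = 0) requires 30.6 eV.

30.6 eV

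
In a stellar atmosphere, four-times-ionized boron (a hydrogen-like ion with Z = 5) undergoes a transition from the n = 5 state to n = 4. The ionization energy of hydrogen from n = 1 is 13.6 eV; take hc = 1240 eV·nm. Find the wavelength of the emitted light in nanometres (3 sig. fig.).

162 nm

For Z = 5 the level energies scale as Z², so the effective Rydberg energy is 13.6 × 25 = 340.0 eV.
ΔE = 340.0 × (1/4² − 1/5²) = 340.0 × 0.02250 = 7.650 eV.
λ = hc/ΔE = 1240 / 7.650 = 162 nm.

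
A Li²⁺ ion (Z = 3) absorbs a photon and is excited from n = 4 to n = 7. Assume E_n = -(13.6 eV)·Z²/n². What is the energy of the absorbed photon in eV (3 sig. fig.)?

5.15 eV

The Bohr energies scale as Z², so for Z = 3: E_n = −122.4/n² eV.
E_7 = −122.4/49 = −2.498 eV and E_4 = −122.4/16 = −7.650 eV.
The photon energy is |E_7 − E_4| = 5.15 eV.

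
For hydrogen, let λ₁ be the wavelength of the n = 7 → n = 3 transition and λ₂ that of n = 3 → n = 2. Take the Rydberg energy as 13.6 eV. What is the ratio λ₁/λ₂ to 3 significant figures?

λ ∝ 1/ΔE ∝ 1/(1/n_f² − 1/n_i²), and the Z² and hc factors cancel in the ratio.
λ₁/λ₂ = (1/2² − 1/3²)/(1/3² − 1/7²) = 0.1389/0.09070 = 1.53.

1.53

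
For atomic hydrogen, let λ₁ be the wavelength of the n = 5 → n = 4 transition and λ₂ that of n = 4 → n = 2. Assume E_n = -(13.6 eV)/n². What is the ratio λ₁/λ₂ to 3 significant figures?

8.33

λ ∝ 1/ΔE ∝ 1/(1/n_f² − 1/n_i²), and the Z² and hc factors cancel in the ratio.
λ₁/λ₂ = (1/2² − 1/4²)/(1/4² − 1/5²) = 0.1875/0.02250 = 8.33.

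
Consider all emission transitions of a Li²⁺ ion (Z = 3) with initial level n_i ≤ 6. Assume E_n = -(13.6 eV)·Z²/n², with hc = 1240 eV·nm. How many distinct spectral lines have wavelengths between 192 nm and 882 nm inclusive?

4

Enumerate all n_i → n_f pairs with 1 ≤ n_f < n_i ≤ 6 and compute λ = 1240 / [13.6·9·(1/n_f² − 1/n_i²)].
Lines falling in [192, 882] nm: 4→3 (208.4 nm), 6→4 (291.8 nm), 5→4 (450.3 nm), 6→5 (828.9 nm).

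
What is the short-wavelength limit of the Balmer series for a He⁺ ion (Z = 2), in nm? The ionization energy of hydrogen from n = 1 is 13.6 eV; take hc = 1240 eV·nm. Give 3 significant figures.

91.2 nm

The Balmer series has lower level n_f = 2; the series limit corresponds to n_i → ∞.
ΔE_max = 13.6 × 4 / 2² = 13.60 eV.
λ_min = 1240 / 13.60 = 91.2 nm.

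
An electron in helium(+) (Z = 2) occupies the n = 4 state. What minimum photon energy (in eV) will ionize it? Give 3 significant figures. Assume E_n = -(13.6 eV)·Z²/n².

3.40 eV

E_n = −13.6 Z²/n² = −54.40/n² eV for Z = 2.
E_4 = −54.40/16 = −3.40 eV, so ionization (to E = 0) requires 3.40 eV.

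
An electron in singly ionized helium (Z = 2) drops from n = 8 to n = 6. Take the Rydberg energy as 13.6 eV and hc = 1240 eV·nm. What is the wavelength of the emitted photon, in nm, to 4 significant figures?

For Z = 2 the level energies scale as Z², so the effective Rydberg energy is 13.6 × 4 = 54.40 eV.
ΔE = 54.40 × (1/6² − 1/8²) = 54.40 × 0.01215 = 0.6611 eV.
λ = hc/ΔE = 1240 / 0.6611 = 1876 nm.

1876 nm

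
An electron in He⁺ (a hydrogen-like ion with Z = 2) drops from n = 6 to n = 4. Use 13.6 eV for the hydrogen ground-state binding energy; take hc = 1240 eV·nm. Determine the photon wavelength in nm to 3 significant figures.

656 nm

For Z = 2 the level energies scale as Z², so the effective Rydberg energy is 13.6 × 4 = 54.40 eV.
ΔE = 54.40 × (1/4² − 1/6²) = 54.40 × 0.03472 = 1.889 eV.
λ = hc/ΔE = 1240 / 1.889 = 656 nm.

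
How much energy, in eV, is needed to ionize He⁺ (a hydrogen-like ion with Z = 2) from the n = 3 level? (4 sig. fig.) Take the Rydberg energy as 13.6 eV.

E_n = −13.6 Z²/n² = −54.40/n² eV for Z = 2.
E_3 = −54.40/9 = −6.044 eV, so ionization (to E = 0) requires 6.044 eV.

6.044 eV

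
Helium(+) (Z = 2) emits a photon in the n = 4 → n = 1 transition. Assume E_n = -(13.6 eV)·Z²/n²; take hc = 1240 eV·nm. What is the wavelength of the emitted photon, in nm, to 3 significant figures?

For Z = 2 the level energies scale as Z², so the effective Rydberg energy is 13.6 × 4 = 54.40 eV.
ΔE = 54.40 × (1/1² − 1/4²) = 54.40 × 0.9375 = 51.00 eV.
λ = hc/ΔE = 1240 / 51.00 = 24.3 nm.

24.3 nm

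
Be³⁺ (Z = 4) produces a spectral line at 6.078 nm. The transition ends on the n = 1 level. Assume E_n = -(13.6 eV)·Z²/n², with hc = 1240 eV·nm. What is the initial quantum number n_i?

The photon energy is ΔE = hc/λ = 1240 / 6.078 = 204.0 eV.
With Z = 4, ΔE = 217.6 × (1/n_f² − 1/n_i²), so 1/n_f² − 1/n_i² = 0.9376.
With n_f = 1: 1/n_i² = 1/1 − 0.9376 = 0.06243, so n_i ≈ 4.00.

n_i = 4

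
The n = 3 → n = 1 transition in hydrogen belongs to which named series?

The series is set by the lower level: n_f = 1 is the Lyman series.

Lyman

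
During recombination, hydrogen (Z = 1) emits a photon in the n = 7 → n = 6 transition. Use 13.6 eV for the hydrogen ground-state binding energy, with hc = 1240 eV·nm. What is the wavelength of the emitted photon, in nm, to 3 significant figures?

12400 nm

ΔE = 13.60 × (1/6² − 1/7²) = 13.60 × 0.007370 = 0.1002 eV.
λ = hc/ΔE = 1240 / 0.1002 = 12400 nm.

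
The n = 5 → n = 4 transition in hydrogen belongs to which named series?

The series is set by the lower level: n_f = 4 is the Brackett series.

Brackett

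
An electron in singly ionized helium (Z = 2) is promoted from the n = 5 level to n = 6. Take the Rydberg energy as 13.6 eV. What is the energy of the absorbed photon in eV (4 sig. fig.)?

0.6649 eV

The Bohr energies scale as Z², so for Z = 2: E_n = −54.40/n² eV.
E_6 = −54.40/36 = −1.511 eV and E_5 = −54.40/25 = −2.176 eV.
The photon energy is |E_6 − E_5| = 0.6649 eV.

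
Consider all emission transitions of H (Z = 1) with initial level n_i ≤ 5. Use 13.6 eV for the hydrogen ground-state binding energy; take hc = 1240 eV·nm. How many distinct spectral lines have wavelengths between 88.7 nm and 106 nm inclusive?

Enumerate all n_i → n_f pairs with 1 ≤ n_f < n_i ≤ 5 and compute λ = 1240 / [13.6·1·(1/n_f² − 1/n_i²)].
Lines falling in [88.7, 106] nm: 5→1 (94.98 nm), 4→1 (97.25 nm), 3→1 (102.6 nm).

3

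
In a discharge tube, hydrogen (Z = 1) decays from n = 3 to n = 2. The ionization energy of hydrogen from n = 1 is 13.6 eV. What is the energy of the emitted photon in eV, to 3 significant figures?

1.89 eV

E_3 = −13.60/9 = −1.511 eV and E_2 = −13.60/4 = −3.400 eV.
The photon energy is |E_3 − E_2| = 1.89 eV.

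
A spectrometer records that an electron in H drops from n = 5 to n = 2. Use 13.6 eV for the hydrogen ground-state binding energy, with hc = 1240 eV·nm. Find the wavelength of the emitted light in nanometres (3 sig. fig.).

434 nm

ΔE = 13.60 × (1/2² − 1/5²) = 13.60 × 0.2100 = 2.856 eV.
λ = hc/ΔE = 1240 / 2.856 = 434 nm.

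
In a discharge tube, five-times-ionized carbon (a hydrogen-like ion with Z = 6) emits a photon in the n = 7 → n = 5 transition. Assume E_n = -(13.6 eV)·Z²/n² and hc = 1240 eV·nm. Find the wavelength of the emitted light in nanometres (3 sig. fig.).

129 nm

For Z = 6 the level energies scale as Z², so the effective Rydberg energy is 13.6 × 36 = 489.6 eV.
ΔE = 489.6 × (1/5² − 1/7²) = 489.6 × 0.01959 = 9.592 eV.
λ = hc/ΔE = 1240 / 9.592 = 129 nm.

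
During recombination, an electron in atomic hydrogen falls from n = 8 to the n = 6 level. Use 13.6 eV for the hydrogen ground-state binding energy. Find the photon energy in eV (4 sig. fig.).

0.1653 eV

E_8 = −13.60/64 = −0.2125 eV and E_6 = −13.60/36 = −0.3778 eV.
The photon energy is |E_8 − E_6| = 0.1653 eV.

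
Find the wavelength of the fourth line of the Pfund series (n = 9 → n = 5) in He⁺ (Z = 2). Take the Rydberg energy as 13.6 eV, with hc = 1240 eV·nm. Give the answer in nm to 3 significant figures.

824 nm

The Pfund series terminates on n_f = 5; the fourth line has n_i = 5+4 = 9.
ΔE = 54.40 × (1/5² − 1/9²) = 1.504 eV.
λ = 1240 / 1.504 = 824 nm.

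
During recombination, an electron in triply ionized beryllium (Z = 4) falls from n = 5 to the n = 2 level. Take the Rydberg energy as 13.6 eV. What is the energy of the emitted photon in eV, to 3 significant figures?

The Bohr energies scale as Z², so for Z = 4: E_n = −217.6/n² eV.
E_5 = −217.6/25 = −8.704 eV and E_2 = −217.6/4 = −54.40 eV.
The photon energy is |E_5 − E_2| = 45.7 eV.

45.7 eV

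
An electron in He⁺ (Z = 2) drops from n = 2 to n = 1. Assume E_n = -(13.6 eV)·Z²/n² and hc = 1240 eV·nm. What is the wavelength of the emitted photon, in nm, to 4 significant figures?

30.39 nm

For Z = 2 the level energies scale as Z², so the effective Rydberg energy is 13.6 × 4 = 54.40 eV.
ΔE = 54.40 × (1/1² − 1/2²) = 54.40 × 0.7500 = 40.80 eV.
λ = hc/ΔE = 1240 / 40.80 = 30.39 nm.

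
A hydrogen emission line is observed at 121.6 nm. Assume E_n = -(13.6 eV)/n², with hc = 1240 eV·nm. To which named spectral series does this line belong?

ΔE = 1240/121.6 = 10.20 eV.
This matches 13.6 × (1/1² − 1/2²), so n_f = 1: the Lyman series.

Lyman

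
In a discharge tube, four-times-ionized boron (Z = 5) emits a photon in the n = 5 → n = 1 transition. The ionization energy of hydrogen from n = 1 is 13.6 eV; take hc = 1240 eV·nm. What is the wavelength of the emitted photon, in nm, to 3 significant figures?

3.80 nm

For Z = 5 the level energies scale as Z², so the effective Rydberg energy is 13.6 × 25 = 340.0 eV.
ΔE = 340.0 × (1/1² − 1/5²) = 340.0 × 0.9600 = 326.4 eV.
λ = hc/ΔE = 1240 / 326.4 = 3.80 nm.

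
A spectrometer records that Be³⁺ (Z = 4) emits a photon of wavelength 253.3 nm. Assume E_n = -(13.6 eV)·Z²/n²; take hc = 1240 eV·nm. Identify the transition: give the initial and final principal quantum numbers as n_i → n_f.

The photon energy is ΔE = hc/λ = 1240 / 253.3 = 4.895 eV.
With Z = 4, ΔE = 217.6 × (1/n_f² − 1/n_i²), so 1/n_f² − 1/n_i² = 0.02250.
Trying n_f = 4 gives 1/n_i² = 0.04000, i.e. n_i ≈ 5; this pair matches.

n_i = 5, n_f = 4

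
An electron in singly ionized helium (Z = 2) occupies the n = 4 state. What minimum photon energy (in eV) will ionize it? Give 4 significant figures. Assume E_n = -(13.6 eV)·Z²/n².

E_n = −13.6 Z²/n² = −54.40/n² eV for Z = 2.
E_4 = −54.40/16 = −3.400 eV, so ionization (to E = 0) requires 3.400 eV.

3.400 eV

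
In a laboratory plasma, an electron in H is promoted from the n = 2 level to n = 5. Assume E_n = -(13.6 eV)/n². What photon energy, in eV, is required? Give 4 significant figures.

2.856 eV

E_5 = −13.60/25 = −0.5440 eV and E_2 = −13.60/4 = −3.400 eV.
The photon energy is |E_5 − E_2| = 2.856 eV.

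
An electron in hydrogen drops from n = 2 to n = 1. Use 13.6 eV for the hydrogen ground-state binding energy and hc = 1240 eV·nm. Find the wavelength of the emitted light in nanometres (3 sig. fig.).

ΔE = 13.60 × (1/1² − 1/2²) = 13.60 × 0.7500 = 10.20 eV.
λ = hc/ΔE = 1240 / 10.20 = 122 nm.
This line belongs to the Lyman series.

122 nm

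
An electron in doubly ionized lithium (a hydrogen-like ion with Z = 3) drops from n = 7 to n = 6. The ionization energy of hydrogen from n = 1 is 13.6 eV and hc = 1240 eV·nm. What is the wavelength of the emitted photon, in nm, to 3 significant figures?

For Z = 3 the level energies scale as Z², so the effective Rydberg energy is 13.6 × 9 = 122.4 eV.
ΔE = 122.4 × (1/6² − 1/7²) = 122.4 × 0.007370 = 0.9020 eV.
λ = hc/ΔE = 1240 / 0.9020 = 1370 nm.

1370 nm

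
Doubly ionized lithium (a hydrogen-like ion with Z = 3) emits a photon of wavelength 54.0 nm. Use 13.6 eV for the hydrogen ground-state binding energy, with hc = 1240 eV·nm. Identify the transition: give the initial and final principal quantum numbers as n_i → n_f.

n_i = 4, n_f = 2

The photon energy is ΔE = hc/λ = 1240 / 54.0 = 22.96 eV.
With Z = 3, ΔE = 122.4 × (1/n_f² − 1/n_i²), so 1/n_f² − 1/n_i² = 0.1876.
Trying n_f = 2 gives 1/n_i² = 0.06239, i.e. n_i ≈ 4; this pair matches.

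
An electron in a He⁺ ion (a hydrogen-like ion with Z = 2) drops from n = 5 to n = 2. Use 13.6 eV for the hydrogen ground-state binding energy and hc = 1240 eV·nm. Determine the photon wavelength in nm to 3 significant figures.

For Z = 2 the level energies scale as Z², so the effective Rydberg energy is 13.6 × 4 = 54.40 eV.
ΔE = 54.40 × (1/2² − 1/5²) = 54.40 × 0.2100 = 11.42 eV.
λ = hc/ΔE = 1240 / 11.42 = 109 nm.

109 nm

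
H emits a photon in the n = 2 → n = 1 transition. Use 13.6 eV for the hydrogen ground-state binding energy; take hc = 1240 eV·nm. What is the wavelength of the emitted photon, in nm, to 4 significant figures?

ΔE = 13.60 × (1/1² − 1/2²) = 13.60 × 0.7500 = 10.20 eV.
λ = hc/ΔE = 1240 / 10.20 = 121.6 nm.

121.6 nm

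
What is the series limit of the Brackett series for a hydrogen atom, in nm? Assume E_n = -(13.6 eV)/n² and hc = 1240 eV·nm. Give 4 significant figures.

1459 nm

The Brackett series has lower level n_f = 4; the series limit corresponds to n_i → ∞.
ΔE_max = 13.6 × 1 / 4² = 0.8500 eV.
λ_min = 1240 / 0.8500 = 1459 nm.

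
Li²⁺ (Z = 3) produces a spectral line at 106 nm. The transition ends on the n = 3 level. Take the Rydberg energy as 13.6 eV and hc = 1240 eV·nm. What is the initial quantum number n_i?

n_i = 8

The photon energy is ΔE = hc/λ = 1240 / 106 = 11.70 eV.
With Z = 3, ΔE = 122.4 × (1/n_f² − 1/n_i²), so 1/n_f² − 1/n_i² = 0.09557.
With n_f = 3: 1/n_i² = 1/9 − 0.09557 = 0.01554, so n_i ≈ 8.02.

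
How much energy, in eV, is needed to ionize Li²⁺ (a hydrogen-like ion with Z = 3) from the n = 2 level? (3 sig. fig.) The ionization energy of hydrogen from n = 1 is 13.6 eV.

E_n = −13.6 Z²/n² = −122.4/n² eV for Z = 3.
E_2 = −122.4/4 = −30.6 eV, so ionization (to E = 0) requires 30.6 eV.

30.6 eV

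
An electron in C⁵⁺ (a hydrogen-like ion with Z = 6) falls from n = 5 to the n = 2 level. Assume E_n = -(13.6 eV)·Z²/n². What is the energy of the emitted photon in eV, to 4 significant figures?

The Bohr energies scale as Z², so for Z = 6: E_n = −489.6/n² eV.
E_5 = −489.6/25 = −19.58 eV and E_2 = −489.6/4 = −122.4 eV.
The photon energy is |E_5 − E_2| = 102.8 eV.

102.8 eV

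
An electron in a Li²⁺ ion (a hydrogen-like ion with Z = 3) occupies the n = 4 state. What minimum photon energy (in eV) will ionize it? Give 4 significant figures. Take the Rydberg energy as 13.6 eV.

7.650 eV

E_n = −13.6 Z²/n² = −122.4/n² eV for Z = 3.
E_4 = −122.4/16 = −7.650 eV, so ionization (to E = 0) requires 7.650 eV.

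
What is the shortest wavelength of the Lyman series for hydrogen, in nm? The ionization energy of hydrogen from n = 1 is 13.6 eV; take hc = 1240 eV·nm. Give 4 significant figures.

The Lyman series has lower level n_f = 1; the series limit corresponds to n_i → ∞.
ΔE_max = 13.6 × 1 / 1² = 13.60 eV.
λ_min = 1240 / 13.60 = 91.18 nm.

91.18 nm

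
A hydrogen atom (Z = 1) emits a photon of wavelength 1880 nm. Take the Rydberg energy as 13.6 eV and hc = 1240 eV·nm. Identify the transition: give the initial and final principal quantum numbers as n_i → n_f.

n_i = 4, n_f = 3

The photon energy is ΔE = hc/λ = 1240 / 1880 = 0.6596 eV.
With Z = 1, ΔE = 13.60 × (1/n_f² − 1/n_i²), so 1/n_f² − 1/n_i² = 0.04850.
Trying n_f = 3 gives 1/n_i² = 0.06261, i.e. n_i ≈ 4; this pair matches.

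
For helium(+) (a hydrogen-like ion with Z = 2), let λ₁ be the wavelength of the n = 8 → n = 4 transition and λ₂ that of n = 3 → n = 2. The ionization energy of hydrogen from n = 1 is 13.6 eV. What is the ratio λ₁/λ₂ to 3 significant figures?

λ ∝ 1/ΔE ∝ 1/(1/n_f² − 1/n_i²), and the Z² and hc factors cancel in the ratio.
λ₁/λ₂ = (1/2² − 1/3²)/(1/4² − 1/8²) = 0.1389/0.04688 = 2.96.

2.96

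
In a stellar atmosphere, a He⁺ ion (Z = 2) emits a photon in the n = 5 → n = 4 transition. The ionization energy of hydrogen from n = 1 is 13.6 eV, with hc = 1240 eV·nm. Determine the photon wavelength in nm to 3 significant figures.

1010 nm

For Z = 2 the level energies scale as Z², so the effective Rydberg energy is 13.6 × 4 = 54.40 eV.
ΔE = 54.40 × (1/4² − 1/5²) = 54.40 × 0.02250 = 1.224 eV.
λ = hc/ΔE = 1240 / 1.224 = 1010 nm.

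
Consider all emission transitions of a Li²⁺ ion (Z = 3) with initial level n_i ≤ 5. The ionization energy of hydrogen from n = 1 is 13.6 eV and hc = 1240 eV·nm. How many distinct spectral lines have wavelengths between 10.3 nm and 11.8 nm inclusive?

3

Enumerate all n_i → n_f pairs with 1 ≤ n_f < n_i ≤ 5 and compute λ = 1240 / [13.6·9·(1/n_f² − 1/n_i²)].
Lines falling in [10.3, 11.8] nm: 5→1 (10.55 nm), 4→1 (10.81 nm), 3→1 (11.40 nm).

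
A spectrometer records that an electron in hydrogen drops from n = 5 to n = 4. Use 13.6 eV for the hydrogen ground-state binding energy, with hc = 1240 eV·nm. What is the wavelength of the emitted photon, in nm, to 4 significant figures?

4052 nm

ΔE = 13.60 × (1/4² − 1/5²) = 13.60 × 0.02250 = 0.3060 eV.
λ = hc/ΔE = 1240 / 0.3060 = 4052 nm.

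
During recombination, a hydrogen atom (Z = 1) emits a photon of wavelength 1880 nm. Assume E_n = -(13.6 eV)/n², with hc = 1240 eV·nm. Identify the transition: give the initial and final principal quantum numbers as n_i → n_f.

n_i = 4, n_f = 3

The photon energy is ΔE = hc/λ = 1240 / 1880 = 0.6596 eV.
With Z = 1, ΔE = 13.60 × (1/n_f² − 1/n_i²), so 1/n_f² − 1/n_i² = 0.04850.
Trying n_f = 3 gives 1/n_i² = 0.06261, i.e. n_i ≈ 4; this pair matches.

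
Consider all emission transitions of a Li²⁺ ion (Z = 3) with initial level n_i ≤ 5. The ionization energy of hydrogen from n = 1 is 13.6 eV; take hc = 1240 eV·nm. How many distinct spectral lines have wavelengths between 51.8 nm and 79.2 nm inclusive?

Enumerate all n_i → n_f pairs with 1 ≤ n_f < n_i ≤ 5 and compute λ = 1240 / [13.6·9·(1/n_f² − 1/n_i²)].
Lines falling in [51.8, 79.2] nm: 4→2 (54.03 nm), 3→2 (72.94 nm).

2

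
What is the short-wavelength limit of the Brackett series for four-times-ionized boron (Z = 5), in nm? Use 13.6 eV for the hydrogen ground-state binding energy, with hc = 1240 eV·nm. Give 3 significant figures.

58.4 nm

The Brackett series has lower level n_f = 4; the series limit corresponds to n_i → ∞.
ΔE_max = 13.6 × 25 / 4² = 21.25 eV.
λ_min = 1240 / 21.25 = 58.4 nm.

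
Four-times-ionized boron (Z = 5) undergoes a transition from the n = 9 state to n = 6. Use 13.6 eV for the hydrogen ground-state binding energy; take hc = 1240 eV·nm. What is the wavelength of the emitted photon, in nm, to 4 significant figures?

For Z = 5 the level energies scale as Z², so the effective Rydberg energy is 13.6 × 25 = 340.0 eV.
ΔE = 340.0 × (1/6² − 1/9²) = 340.0 × 0.01543 = 5.247 eV.
λ = hc/ΔE = 1240 / 5.247 = 236.3 nm.

236.3 nm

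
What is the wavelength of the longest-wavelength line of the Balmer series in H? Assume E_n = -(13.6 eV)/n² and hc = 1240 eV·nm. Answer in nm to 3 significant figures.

656 nm

The Balmer series terminates on n_f = 2; the first line has n_i = 2+1 = 3.
ΔE = 13.60 × (1/2² − 1/3²) = 1.889 eV.
λ = 1240 / 1.889 = 656 nm.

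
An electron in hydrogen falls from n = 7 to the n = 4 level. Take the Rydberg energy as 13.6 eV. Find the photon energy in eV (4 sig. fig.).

E_7 = −13.60/49 = −0.2776 eV and E_4 = −13.60/16 = −0.8500 eV.
The photon energy is |E_7 − E_4| = 0.5724 eV.

0.5724 eV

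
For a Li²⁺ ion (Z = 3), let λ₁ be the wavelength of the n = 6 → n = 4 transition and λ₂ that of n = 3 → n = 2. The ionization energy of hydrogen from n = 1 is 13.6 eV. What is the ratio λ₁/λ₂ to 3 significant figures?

λ ∝ 1/ΔE ∝ 1/(1/n_f² − 1/n_i²), and the Z² and hc factors cancel in the ratio.
λ₁/λ₂ = (1/2² − 1/3²)/(1/4² − 1/6²) = 0.1389/0.03472 = 4.00.

4.00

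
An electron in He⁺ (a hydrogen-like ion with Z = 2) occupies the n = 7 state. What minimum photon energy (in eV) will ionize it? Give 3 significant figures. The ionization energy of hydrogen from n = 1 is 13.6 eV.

E_n = −13.6 Z²/n² = −54.40/n² eV for Z = 2.
E_7 = −54.40/49 = −1.11 eV, so ionization (to E = 0) requires 1.11 eV.

1.11 eV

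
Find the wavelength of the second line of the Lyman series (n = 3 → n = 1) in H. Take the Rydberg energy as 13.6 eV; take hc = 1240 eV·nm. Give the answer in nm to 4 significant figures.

102.6 nm

The Lyman series terminates on n_f = 1; the second line has n_i = 1+2 = 3.
ΔE = 13.60 × (1/1² − 1/3²) = 12.09 eV.
λ = 1240 / 12.09 = 102.6 nm.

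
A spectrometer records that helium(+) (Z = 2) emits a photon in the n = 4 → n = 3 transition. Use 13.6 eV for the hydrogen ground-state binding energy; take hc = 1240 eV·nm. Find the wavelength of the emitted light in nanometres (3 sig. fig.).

469 nm

For Z = 2 the level energies scale as Z², so the effective Rydberg energy is 13.6 × 4 = 54.40 eV.
ΔE = 54.40 × (1/3² − 1/4²) = 54.40 × 0.04861 = 2.644 eV.
λ = hc/ΔE = 1240 / 2.644 = 469 nm.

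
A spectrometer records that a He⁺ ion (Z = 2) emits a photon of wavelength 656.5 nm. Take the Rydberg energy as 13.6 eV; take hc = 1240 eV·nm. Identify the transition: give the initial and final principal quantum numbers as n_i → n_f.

n_i = 6, n_f = 4

The photon energy is ΔE = hc/λ = 1240 / 656.5 = 1.889 eV.
With Z = 2, ΔE = 54.40 × (1/n_f² − 1/n_i²), so 1/n_f² − 1/n_i² = 0.03472.
Trying n_f = 4 gives 1/n_i² = 0.02778, i.e. n_i ≈ 6; this pair matches.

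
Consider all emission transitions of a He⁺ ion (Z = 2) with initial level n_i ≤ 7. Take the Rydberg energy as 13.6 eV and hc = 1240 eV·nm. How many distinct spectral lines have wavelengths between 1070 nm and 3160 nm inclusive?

3

Enumerate all n_i → n_f pairs with 1 ≤ n_f < n_i ≤ 7 and compute λ = 1240 / [13.6·4·(1/n_f² − 1/n_i²)].
Lines falling in [1070, 3160] nm: 7→5 (1163 nm), 6→5 (1865 nm), 7→6 (3093 nm).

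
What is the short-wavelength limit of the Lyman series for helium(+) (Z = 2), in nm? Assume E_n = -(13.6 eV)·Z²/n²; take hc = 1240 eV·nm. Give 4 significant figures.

The Lyman series has lower level n_f = 1; the series limit corresponds to n_i → ∞.
ΔE_max = 13.6 × 4 / 1² = 54.40 eV.
λ_min = 1240 / 54.40 = 22.79 nm.

22.79 nm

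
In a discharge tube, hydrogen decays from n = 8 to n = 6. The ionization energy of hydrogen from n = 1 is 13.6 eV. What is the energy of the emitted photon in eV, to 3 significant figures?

0.165 eV

E_8 = −13.60/64 = −0.2125 eV and E_6 = −13.60/36 = −0.3778 eV.
The photon energy is |E_8 − E_6| = 0.165 eV.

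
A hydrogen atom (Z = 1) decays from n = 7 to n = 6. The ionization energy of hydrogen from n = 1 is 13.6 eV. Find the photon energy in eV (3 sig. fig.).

E_7 = −13.60/49 = −0.2776 eV and E_6 = −13.60/36 = −0.3778 eV.
The photon energy is |E_7 − E_6| = 0.100 eV.

0.100 eV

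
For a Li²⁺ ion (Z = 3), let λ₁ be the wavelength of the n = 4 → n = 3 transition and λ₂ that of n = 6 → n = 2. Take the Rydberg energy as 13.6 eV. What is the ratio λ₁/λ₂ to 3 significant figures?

4.57

λ ∝ 1/ΔE ∝ 1/(1/n_f² − 1/n_i²), and the Z² and hc factors cancel in the ratio.
λ₁/λ₂ = (1/2² − 1/6²)/(1/3² − 1/4²) = 0.2222/0.04861 = 4.57.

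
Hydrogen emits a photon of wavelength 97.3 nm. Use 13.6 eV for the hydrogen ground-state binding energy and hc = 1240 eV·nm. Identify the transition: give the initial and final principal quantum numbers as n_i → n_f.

n_i = 4, n_f = 1

The photon energy is ΔE = hc/λ = 1240 / 97.3 = 12.74 eV.
With Z = 1, ΔE = 13.60 × (1/n_f² − 1/n_i²), so 1/n_f² − 1/n_i² = 0.9371.
Trying n_f = 1 gives 1/n_i² = 0.06293, i.e. n_i ≈ 4; this pair matches.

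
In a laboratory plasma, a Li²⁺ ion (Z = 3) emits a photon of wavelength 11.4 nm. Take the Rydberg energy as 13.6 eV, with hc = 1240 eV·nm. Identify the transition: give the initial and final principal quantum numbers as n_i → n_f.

n_i = 3, n_f = 1

The photon energy is ΔE = hc/λ = 1240 / 11.4 = 108.8 eV.
With Z = 3, ΔE = 122.4 × (1/n_f² − 1/n_i²), so 1/n_f² − 1/n_i² = 0.8887.
Trying n_f = 1 gives 1/n_i² = 0.1113, i.e. n_i ≈ 3; this pair matches.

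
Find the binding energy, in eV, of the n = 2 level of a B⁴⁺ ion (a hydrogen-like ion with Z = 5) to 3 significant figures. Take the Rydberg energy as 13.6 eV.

E_n = −13.6 Z²/n² = −340.0/n² eV for Z = 5.
E_2 = −340.0/4 = −85.0 eV, so ionization (to E = 0) requires 85.0 eV.

85.0 eV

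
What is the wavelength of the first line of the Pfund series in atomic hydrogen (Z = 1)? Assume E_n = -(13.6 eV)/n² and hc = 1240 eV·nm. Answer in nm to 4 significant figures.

7460 nm

The Pfund series terminates on n_f = 5; the first line has n_i = 5+1 = 6.
ΔE = 13.60 × (1/5² − 1/6²) = 0.1662 eV.
λ = 1240 / 0.1662 = 7460 nm.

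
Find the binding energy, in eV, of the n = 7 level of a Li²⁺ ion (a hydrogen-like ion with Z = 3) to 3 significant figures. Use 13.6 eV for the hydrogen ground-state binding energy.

2.50 eV

E_n = −13.6 Z²/n² = −122.4/n² eV for Z = 3.
E_7 = −122.4/49 = −2.50 eV, so ionization (to E = 0) requires 2.50 eV.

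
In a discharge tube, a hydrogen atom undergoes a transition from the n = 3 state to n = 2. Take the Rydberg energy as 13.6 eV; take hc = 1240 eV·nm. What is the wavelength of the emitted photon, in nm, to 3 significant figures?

ΔE = 13.60 × (1/2² − 1/3²) = 13.60 × 0.1389 = 1.889 eV.
λ = hc/ΔE = 1240 / 1.889 = 656 nm.

656 nm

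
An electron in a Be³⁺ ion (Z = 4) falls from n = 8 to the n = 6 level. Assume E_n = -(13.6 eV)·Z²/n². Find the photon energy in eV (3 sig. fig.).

The Bohr energies scale as Z², so for Z = 4: E_n = −217.6/n² eV.
E_8 = −217.6/64 = −3.400 eV and E_6 = −217.6/36 = −6.044 eV.
The photon energy is |E_8 − E_6| = 2.64 eV.

2.64 eV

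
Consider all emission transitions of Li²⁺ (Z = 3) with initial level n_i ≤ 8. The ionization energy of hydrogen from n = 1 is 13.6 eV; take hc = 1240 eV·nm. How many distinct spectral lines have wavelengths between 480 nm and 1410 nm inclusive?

4

Enumerate all n_i → n_f pairs with 1 ≤ n_f < n_i ≤ 8 and compute λ = 1240 / [13.6·9·(1/n_f² − 1/n_i²)].
Lines falling in [480, 1410] nm: 7→5 (517.1 nm), 6→5 (828.9 nm), 8→6 (833.6 nm), 7→6 (1375 nm).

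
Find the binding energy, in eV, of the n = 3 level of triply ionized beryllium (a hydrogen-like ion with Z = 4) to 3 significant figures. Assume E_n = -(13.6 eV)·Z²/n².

24.2 eV

E_n = −13.6 Z²/n² = −217.6/n² eV for Z = 4.
E_3 = −217.6/9 = −24.2 eV, so ionization (to E = 0) requires 24.2 eV.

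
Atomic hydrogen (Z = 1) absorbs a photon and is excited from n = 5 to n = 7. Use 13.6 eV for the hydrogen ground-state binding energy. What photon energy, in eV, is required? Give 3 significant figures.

0.266 eV

E_7 = −13.60/49 = −0.2776 eV and E_5 = −13.60/25 = −0.5440 eV.
The photon energy is |E_7 − E_5| = 0.266 eV.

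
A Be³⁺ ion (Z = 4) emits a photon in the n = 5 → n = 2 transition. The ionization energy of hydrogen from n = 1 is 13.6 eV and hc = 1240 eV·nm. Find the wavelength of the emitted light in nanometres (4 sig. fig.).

27.14 nm

For Z = 4 the level energies scale as Z², so the effective Rydberg energy is 13.6 × 16 = 217.6 eV.
ΔE = 217.6 × (1/2² − 1/5²) = 217.6 × 0.2100 = 45.70 eV.
λ = hc/ΔE = 1240 / 45.70 = 27.14 nm.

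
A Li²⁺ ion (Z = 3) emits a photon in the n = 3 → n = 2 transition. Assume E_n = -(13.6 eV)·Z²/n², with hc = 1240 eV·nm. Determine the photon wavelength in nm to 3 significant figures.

72.9 nm

For Z = 3 the level energies scale as Z², so the effective Rydberg energy is 13.6 × 9 = 122.4 eV.
ΔE = 122.4 × (1/2² − 1/3²) = 122.4 × 0.1389 = 17.00 eV.
λ = hc/ΔE = 1240 / 17.00 = 72.9 nm.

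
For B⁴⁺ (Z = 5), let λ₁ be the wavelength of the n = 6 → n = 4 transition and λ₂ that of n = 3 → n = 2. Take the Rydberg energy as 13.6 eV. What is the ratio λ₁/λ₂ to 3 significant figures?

4.00

λ ∝ 1/ΔE ∝ 1/(1/n_f² − 1/n_i²), and the Z² and hc factors cancel in the ratio.
λ₁/λ₂ = (1/2² − 1/3²)/(1/4² − 1/6²) = 0.1389/0.03472 = 4.00.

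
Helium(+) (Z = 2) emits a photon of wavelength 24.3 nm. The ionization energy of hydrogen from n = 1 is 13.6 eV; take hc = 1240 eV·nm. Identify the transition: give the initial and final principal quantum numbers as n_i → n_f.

The photon energy is ΔE = hc/λ = 1240 / 24.3 = 51.03 eV.
With Z = 2, ΔE = 54.40 × (1/n_f² − 1/n_i²), so 1/n_f² − 1/n_i² = 0.9380.
Trying n_f = 1 gives 1/n_i² = 0.06197, i.e. n_i ≈ 4; this pair matches.

n_i = 4, n_f = 1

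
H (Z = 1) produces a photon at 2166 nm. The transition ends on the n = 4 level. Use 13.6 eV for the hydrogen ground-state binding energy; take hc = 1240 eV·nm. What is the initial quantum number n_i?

The photon energy is ΔE = hc/λ = 1240 / 2166 = 0.5725 eV.
With Z = 1, ΔE = 13.60 × (1/n_f² − 1/n_i²), so 1/n_f² − 1/n_i² = 0.04209.
With n_f = 4: 1/n_i² = 1/16 − 0.04209 = 0.02041, so n_i ≈ 7.00.

n_i = 7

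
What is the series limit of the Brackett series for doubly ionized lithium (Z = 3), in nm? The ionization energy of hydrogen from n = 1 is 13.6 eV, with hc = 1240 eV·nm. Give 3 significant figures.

162 nm

The Brackett series has lower level n_f = 4; the series limit corresponds to n_i → ∞.
ΔE_max = 13.6 × 9 / 4² = 7.650 eV.
λ_min = 1240 / 7.650 = 162 nm.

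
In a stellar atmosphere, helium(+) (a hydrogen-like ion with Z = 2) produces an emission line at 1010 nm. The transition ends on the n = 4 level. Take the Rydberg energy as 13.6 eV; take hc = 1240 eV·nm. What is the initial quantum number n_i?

The photon energy is ΔE = hc/λ = 1240 / 1010 = 1.228 eV.
With Z = 2, ΔE = 54.40 × (1/n_f² − 1/n_i²), so 1/n_f² − 1/n_i² = 0.02257.
With n_f = 4: 1/n_i² = 1/16 − 0.02257 = 0.03993, so n_i ≈ 5.00.

n_i = 5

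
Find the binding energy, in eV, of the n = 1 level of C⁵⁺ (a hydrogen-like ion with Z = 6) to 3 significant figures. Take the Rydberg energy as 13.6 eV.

490 eV

E_n = −13.6 Z²/n² = −489.6/n² eV for Z = 6.
E_1 = −489.6/1 = −490 eV, so ionization (to E = 0) requires 490 eV.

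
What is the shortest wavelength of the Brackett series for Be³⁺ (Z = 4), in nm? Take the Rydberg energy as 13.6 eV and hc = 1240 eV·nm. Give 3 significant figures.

The Brackett series has lower level n_f = 4; the series limit corresponds to n_i → ∞.
ΔE_max = 13.6 × 16 / 4² = 13.60 eV.
λ_min = 1240 / 13.60 = 91.2 nm.

91.2 nm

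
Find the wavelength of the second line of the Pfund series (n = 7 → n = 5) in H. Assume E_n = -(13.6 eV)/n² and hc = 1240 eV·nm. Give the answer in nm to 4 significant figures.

The Pfund series terminates on n_f = 5; the second line has n_i = 5+2 = 7.
ΔE = 13.60 × (1/5² − 1/7²) = 0.2664 eV.
λ = 1240 / 0.2664 = 4654 nm.

4654 nm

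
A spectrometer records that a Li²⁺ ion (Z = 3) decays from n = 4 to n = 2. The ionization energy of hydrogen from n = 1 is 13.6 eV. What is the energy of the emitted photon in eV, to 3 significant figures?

23.0 eV

The Bohr energies scale as Z², so for Z = 3: E_n = −122.4/n² eV.
E_4 = −122.4/16 = −7.650 eV and E_2 = −122.4/4 = −30.60 eV.
The photon energy is |E_4 − E_2| = 23.0 eV.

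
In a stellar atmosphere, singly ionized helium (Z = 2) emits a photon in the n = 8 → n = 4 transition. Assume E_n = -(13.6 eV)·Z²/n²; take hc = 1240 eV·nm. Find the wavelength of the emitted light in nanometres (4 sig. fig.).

486.3 nm

For Z = 2 the level energies scale as Z², so the effective Rydberg energy is 13.6 × 4 = 54.40 eV.
ΔE = 54.40 × (1/4² − 1/8²) = 54.40 × 0.04688 = 2.550 eV.
λ = hc/ΔE = 1240 / 2.550 = 486.3 nm.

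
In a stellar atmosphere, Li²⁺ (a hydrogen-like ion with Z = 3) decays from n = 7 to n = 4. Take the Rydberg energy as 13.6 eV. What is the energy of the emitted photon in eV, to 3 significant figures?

5.15 eV

The Bohr energies scale as Z², so for Z = 3: E_n = −122.4/n² eV.
E_7 = −122.4/49 = −2.498 eV and E_4 = −122.4/16 = −7.650 eV.
The photon energy is |E_7 − E_4| = 5.15 eV.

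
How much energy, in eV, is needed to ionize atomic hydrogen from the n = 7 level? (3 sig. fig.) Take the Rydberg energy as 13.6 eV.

E_7 = −13.60/49 = −0.278 eV, so ionization (to E = 0) requires 0.278 eV.

0.278 eV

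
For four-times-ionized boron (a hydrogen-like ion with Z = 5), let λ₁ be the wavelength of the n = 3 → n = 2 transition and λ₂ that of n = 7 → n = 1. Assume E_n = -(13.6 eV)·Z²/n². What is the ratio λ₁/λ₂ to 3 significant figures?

λ ∝ 1/ΔE ∝ 1/(1/n_f² − 1/n_i²), and the Z² and hc factors cancel in the ratio.
λ₁/λ₂ = (1/1² − 1/7²)/(1/2² − 1/3²) = 0.9796/0.1389 = 7.05.

7.05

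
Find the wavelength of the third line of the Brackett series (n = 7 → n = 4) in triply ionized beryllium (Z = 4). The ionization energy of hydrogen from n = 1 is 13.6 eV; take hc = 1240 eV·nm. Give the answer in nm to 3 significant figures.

135 nm

The Brackett series terminates on n_f = 4; the third line has n_i = 4+3 = 7.
ΔE = 217.6 × (1/4² − 1/7²) = 9.159 eV.
λ = 1240 / 9.159 = 135 nm.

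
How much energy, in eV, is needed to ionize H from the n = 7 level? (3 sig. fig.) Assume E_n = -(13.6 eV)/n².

0.278 eV

E_7 = −13.60/49 = −0.278 eV, so ionization (to E = 0) requires 0.278 eV.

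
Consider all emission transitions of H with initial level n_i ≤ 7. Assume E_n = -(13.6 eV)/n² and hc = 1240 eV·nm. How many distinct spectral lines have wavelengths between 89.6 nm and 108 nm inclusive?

5

Enumerate all n_i → n_f pairs with 1 ≤ n_f < n_i ≤ 7 and compute λ = 1240 / [13.6·1·(1/n_f² − 1/n_i²)].
Lines falling in [89.6, 108] nm: 7→1 (93.08 nm), 6→1 (93.78 nm), 5→1 (94.98 nm), 4→1 (97.25 nm), 3→1 (102.6 nm).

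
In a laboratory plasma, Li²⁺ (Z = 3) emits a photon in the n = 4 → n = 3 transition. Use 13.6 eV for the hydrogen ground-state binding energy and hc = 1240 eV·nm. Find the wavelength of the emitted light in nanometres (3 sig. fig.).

208 nm

For Z = 3 the level energies scale as Z², so the effective Rydberg energy is 13.6 × 9 = 122.4 eV.
ΔE = 122.4 × (1/3² − 1/4²) = 122.4 × 0.04861 = 5.950 eV.
λ = hc/ΔE = 1240 / 5.950 = 208 nm.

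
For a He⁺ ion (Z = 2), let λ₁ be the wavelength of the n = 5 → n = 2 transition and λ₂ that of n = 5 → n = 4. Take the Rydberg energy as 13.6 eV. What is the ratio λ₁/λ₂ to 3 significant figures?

λ ∝ 1/ΔE ∝ 1/(1/n_f² − 1/n_i²), and the Z² and hc factors cancel in the ratio.
λ₁/λ₂ = (1/4² − 1/5²)/(1/2² − 1/5²) = 0.02250/0.2100 = 0.107.

0.107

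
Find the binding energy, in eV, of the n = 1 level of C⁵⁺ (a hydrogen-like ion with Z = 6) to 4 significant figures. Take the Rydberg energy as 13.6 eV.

E_n = −13.6 Z²/n² = −489.6/n² eV for Z = 6.
E_1 = −489.6/1 = −489.6 eV, so ionization (to E = 0) requires 489.6 eV.

489.6 eV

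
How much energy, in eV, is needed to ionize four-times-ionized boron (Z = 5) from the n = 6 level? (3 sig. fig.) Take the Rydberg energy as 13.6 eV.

E_n = −13.6 Z²/n² = −340.0/n² eV for Z = 5.
E_6 = −340.0/36 = −9.44 eV, so ionization (to E = 0) requires 9.44 eV.

9.44 eV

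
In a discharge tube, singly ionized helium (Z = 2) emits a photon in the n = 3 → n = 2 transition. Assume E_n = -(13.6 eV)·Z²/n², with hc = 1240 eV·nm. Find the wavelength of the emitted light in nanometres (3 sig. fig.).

164 nm

For Z = 2 the level energies scale as Z², so the effective Rydberg energy is 13.6 × 4 = 54.40 eV.
ΔE = 54.40 × (1/2² − 1/3²) = 54.40 × 0.1389 = 7.556 eV.
λ = hc/ΔE = 1240 / 7.556 = 164 nm.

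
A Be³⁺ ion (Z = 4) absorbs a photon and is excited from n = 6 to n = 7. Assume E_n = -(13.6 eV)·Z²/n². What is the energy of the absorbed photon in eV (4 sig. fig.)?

1.604 eV

The Bohr energies scale as Z², so for Z = 4: E_n = −217.6/n² eV.
E_7 = −217.6/49 = −4.441 eV and E_6 = −217.6/36 = −6.044 eV.
The photon energy is |E_7 − E_6| = 1.604 eV.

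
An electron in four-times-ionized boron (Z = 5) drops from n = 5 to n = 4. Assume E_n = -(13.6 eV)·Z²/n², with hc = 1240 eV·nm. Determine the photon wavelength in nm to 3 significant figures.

162 nm

For Z = 5 the level energies scale as Z², so the effective Rydberg energy is 13.6 × 25 = 340.0 eV.
ΔE = 340.0 × (1/4² − 1/5²) = 340.0 × 0.02250 = 7.650 eV.
λ = hc/ΔE = 1240 / 7.650 = 162 nm.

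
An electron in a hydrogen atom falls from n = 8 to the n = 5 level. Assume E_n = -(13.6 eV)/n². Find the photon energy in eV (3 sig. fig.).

E_8 = −13.60/64 = −0.2125 eV and E_5 = −13.60/25 = −0.5440 eV.
The photon energy is |E_8 − E_5| = 0.332 eV.

0.332 eV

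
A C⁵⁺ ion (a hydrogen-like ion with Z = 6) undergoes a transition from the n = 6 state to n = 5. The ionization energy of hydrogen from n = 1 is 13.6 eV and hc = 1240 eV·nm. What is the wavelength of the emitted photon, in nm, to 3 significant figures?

For Z = 6 the level energies scale as Z², so the effective Rydberg energy is 13.6 × 36 = 489.6 eV.
ΔE = 489.6 × (1/5² − 1/6²) = 489.6 × 0.01222 = 5.984 eV.
λ = hc/ΔE = 1240 / 5.984 = 207 nm.

207 nm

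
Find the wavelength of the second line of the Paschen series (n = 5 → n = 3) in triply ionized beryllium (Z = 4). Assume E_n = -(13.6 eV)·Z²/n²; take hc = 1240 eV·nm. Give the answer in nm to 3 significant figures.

80.1 nm

The Paschen series terminates on n_f = 3; the second line has n_i = 3+2 = 5.
ΔE = 217.6 × (1/3² − 1/5²) = 15.47 eV.
λ = 1240 / 15.47 = 80.1 nm.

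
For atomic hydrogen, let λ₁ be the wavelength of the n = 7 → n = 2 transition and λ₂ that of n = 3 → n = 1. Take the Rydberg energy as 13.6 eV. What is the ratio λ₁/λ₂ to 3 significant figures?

λ ∝ 1/ΔE ∝ 1/(1/n_f² − 1/n_i²), and the Z² and hc factors cancel in the ratio.
λ₁/λ₂ = (1/1² − 1/3²)/(1/2² − 1/7²) = 0.8889/0.2296 = 3.87.

3.87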